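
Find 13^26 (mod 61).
Using repeated squaring. 26 = 16 + 8 + 2 (binary 11010). Repeated squaring mod 61: 13^1 ≡ 13; 13^2 ≡ 13² = 169 ≡ 47; 13^4 ≡ 47² = 2209 ≡ 13; 13^8 ≡ 13² = 169 ≡ 47; 13^16 ≡ 47² = 2209 ≡ 13. Multiply: 13^26 = 13^16 × 13^8 × 13^2 ≡ 13 × 47 × 47 (mod 61): 13 × 47 = 611 ≡ 1; 1 × 47 = 47 ≡ 47. So 13^26 ≡ 47 (mod 61).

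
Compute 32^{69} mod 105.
92

Using successive squaring:
Binary expansion of 69: 1000101
Powers of 32 mod 105 (each is the square of the previous):
  32^1 ≡ 32 (mod 105)
  32^2 ≡ 32² = 1024 ≡ 79 (mod 105)
  32^4 ≡ 79² = 6241 ≡ 46 (mod 105)
  32^8 ≡ 46² = 2116 ≡ 16 (mod 105)
  32^16 ≡ 16² = 256 ≡ 46 (mod 105)
  32^32 ≡ 46² = 2116 ≡ 16 (mod 105)
  32^64 ≡ 16² = 256 ≡ 46 (mod 105)
69 = 64 + 4 + 1, so 32^69 = 32^64 × 32^4 × 32^1 ≡ 46 × 46 × 32 (mod 105)
Multiplying step by step:
  46 × 46 = 2116 ≡ 16 (mod 105)
  16 × 32 = 512 ≡ 92 (mod 105)
Result: 32^69 ≡ 92 (mod 105)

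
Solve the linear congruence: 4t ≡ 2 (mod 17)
9

Since gcd(4, 17) = 1 divides 2, a solution exists.
Multiply both sides by the inverse of 4 mod 17:
  4^(-1) mod 17 = 13
  x ≡ 13 × 2 ≡ 26 ≡ 9 (mod 17)
Verification: 4 × 9 = 36 = 2 × 17 + 2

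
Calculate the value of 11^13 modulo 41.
Using repeated squaring. 13 = 8 + 4 + 1 (binary 1101). Repeated squaring mod 41: 11^1 ≡ 11; 11^2 ≡ 11² = 121 ≡ 39; 11^4 ≡ 39² = 1521 ≡ 4; 11^8 ≡ 4² = 16 ≡ 16. Multiply: 11^13 = 11^8 × 11^4 × 11^1 ≡ 16 × 4 × 11 (mod 41): 16 × 4 = 64 ≡ 23; 23 × 11 = 253 ≡ 7. So 11^13 ≡ 7 (mod 41).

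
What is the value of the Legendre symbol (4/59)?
(4/59) = 4^{29} mod 59 = 1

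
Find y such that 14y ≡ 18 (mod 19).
4

Since gcd(14, 19) = 1 divides 18, a solution exists.
Multiply both sides by the inverse of 14 mod 19:
  14^(-1) mod 19 = 15
  x ≡ 15 × 18 ≡ 270 ≡ 4 (mod 19)
Verification: 14 × 4 = 56 = 2 × 19 + 18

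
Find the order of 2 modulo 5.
Powers of 2 mod 5: 2^1≡2, 2^2≡4, 2^3≡3, 2^4≡1. Order = 4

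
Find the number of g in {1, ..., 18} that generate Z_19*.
Number of primitive roots mod 19 = φ(18) = 6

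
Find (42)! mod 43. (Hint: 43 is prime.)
By Wilson's theorem, (42)! ≡ -1 ≡ 42 (mod 43)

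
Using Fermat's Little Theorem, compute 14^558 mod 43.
By Fermat: 14^{42} ≡ 1 (mod 43). 558 ≡ 12 (mod 42). So 14^{558} ≡ 14^{12} ≡ 11 (mod 43)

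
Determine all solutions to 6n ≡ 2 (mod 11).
4

Since gcd(6, 11) = 1 divides 2, a solution exists.
Multiply both sides by the inverse of 6 mod 11:
  6^(-1) mod 11 = 2
  x ≡ 2 × 2 ≡ 4 ≡ 4 (mod 11)
Verification: 6 × 4 = 24 = 2 × 11 + 2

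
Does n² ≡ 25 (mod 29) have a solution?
By Euler's criterion: 25^{14} ≡ 1 (mod 29). Since this equals 1, 25 is a QR.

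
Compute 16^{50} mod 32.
0

Using successive squaring:
Binary expansion of 50: 110010
Powers of 16 mod 32 (each is the square of the previous):
  16^1 ≡ 16 (mod 32)
  16^2 ≡ 16² = 256 ≡ 0 (mod 32)
  16^4 ≡ 0² = 0 ≡ 0 (mod 32)
  16^8 ≡ 0² = 0 ≡ 0 (mod 32)
  16^16 ≡ 0² = 0 ≡ 0 (mod 32)
  16^32 ≡ 0² = 0 ≡ 0 (mod 32)
50 = 32 + 16 + 2, so 16^50 = 16^32 × 16^16 × 16^2 ≡ 0 × 0 × 0 (mod 32)
Multiplying step by step:
  0 × 0 = 0 ≡ 0 (mod 32)
  0 × 0 = 0 ≡ 0 (mod 32)
Result: 16^50 ≡ 0 (mod 32)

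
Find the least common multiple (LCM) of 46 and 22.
506

First find GCD(46, 22) using the Euclidean algorithm:
46 = 2 × 22 + 2
22 = 11 × 2 + 0
GCD(46, 22) = 2

LCM formula: LCM(a, b) = (a × b) / GCD(a, b)
LCM(46, 22) = (46 × 22) / 2
LCM(46, 22) = 1012 / 2
LCM(46, 22) = 506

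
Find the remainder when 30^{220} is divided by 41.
By Fermat: 30^{40} ≡ 1 (mod 41). 220 = 5×40 + 20. So 30^{220} ≡ 30^{20} ≡ 40 (mod 41)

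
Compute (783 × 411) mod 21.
9

(783 × 411) = 321813
321813 mod 21 = 9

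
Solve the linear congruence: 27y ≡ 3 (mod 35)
4

Since gcd(27, 35) = 1 divides 3, a solution exists.
Multiply both sides by the inverse of 27 mod 35:
  27^(-1) mod 35 = 13
  x ≡ 13 × 3 ≡ 39 ≡ 4 (mod 35)
Verification: 27 × 4 = 108 = 3 × 35 + 3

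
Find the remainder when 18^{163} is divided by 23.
By Fermat: 18^{22} ≡ 1 (mod 23). 163 = 7×22 + 9. So 18^{163} ≡ 18^{9} ≡ 12 (mod 23)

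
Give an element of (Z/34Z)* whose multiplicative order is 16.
3 has order 16 mod 34 since 3^{16} ≡ 1 (mod 34) and no smaller power works.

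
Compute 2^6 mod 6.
6 = 4 + 2 (binary 110). Repeated squaring mod 6: 2^1 ≡ 2; 2^2 ≡ 2² = 4 ≡ 4; 2^4 ≡ 4² = 16 ≡ 4. Multiply: 2^6 = 2^4 × 2^2 ≡ 4 × 4 (mod 6): 4 × 4 = 16 ≡ 4. So 2^6 ≡ 4 (mod 6).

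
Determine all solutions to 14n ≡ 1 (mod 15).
14

Since gcd(14, 15) = 1 divides 1, a solution exists.
Multiply both sides by the inverse of 14 mod 15:
  14^(-1) mod 15 = 14
  x ≡ 14 × 1 ≡ 14 ≡ 14 (mod 15)
Verification: 14 × 14 = 196 = 13 × 15 + 1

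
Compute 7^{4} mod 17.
4

Using successive squaring:
Binary expansion of 4: 100
Powers of 7 mod 17 (each is the square of the previous):
  7^1 ≡ 7 (mod 17)
  7^2 ≡ 7² = 49 ≡ 15 (mod 17)
  7^4 ≡ 15² = 225 ≡ 4 (mod 17)
4 is a power of 2, so 7^4 is the last square: ≡ 4 (mod 17)
Result: 7^4 ≡ 4 (mod 17)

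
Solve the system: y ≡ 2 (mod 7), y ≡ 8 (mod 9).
M = 7 × 9 = 63. M₁ = 9, y₁ ≡ 4 (mod 7). M₂ = 7, y₂ ≡ 4 (mod 9). y = 2×9×4 + 8×7×4 ≡ 44 (mod 63)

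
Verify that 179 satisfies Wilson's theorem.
(178)! mod 179 = 178. Since this equals -1 (mod 179), Wilson confirms 179 is prime.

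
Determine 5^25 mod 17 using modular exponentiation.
Using Fermat: 5^{16} ≡ 1 (mod 17). 25 ≡ 9 (mod 16). So 5^{25} ≡ 5^{9} ≡ 12 (mod 17)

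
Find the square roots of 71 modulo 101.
The square roots of 71 mod 101 are 24 and 77. Verify: 24² = 576 ≡ 71 (mod 101)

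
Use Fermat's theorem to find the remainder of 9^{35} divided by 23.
12

By Fermat's Little Theorem, a^(p-1) ≡ 1 (mod p) for prime p and gcd(a, p) = 1
Here p = 23, so 9^22 ≡ 1 (mod 23)
We can reduce the exponent: 35 mod 22 = 13
So 9^35 ≡ 9^13 (mod 23)
Computing: 9^13 mod 23 = 12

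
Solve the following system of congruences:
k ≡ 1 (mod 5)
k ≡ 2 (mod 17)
36

Using the Chinese Remainder Theorem:
M = product of moduli = 85
For equation 1: M_1 = 17, 17 ≡ 2 (mod 5), inverse of 17 mod 5 is 3 (check: 2 × 3 = 6 ≡ 1 (mod 5))
For equation 2: M_2 = 5, 5 ≡ 5 (mod 17), inverse of 5 mod 17 is 7 (check: 5 × 7 = 35 ≡ 1 (mod 17))
Combine: k ≡ Σ r_i×M_i×(M_i⁻¹ mod m_i) = 1×17×3 + 2×5×7 = 51 + 70 = 121
121 mod 85 = 36
k ≡ 36 (mod 85)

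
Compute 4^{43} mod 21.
4

Using successive squaring:
Binary expansion of 43: 101011
Powers of 4 mod 21 (each is the square of the previous):
  4^1 ≡ 4 (mod 21)
  4^2 ≡ 4² = 16 ≡ 16 (mod 21)
  4^4 ≡ 16² = 256 ≡ 4 (mod 21)
  4^8 ≡ 4² = 16 ≡ 16 (mod 21)
  4^16 ≡ 16² = 256 ≡ 4 (mod 21)
  4^32 ≡ 4² = 16 ≡ 16 (mod 21)
43 = 32 + 8 + 2 + 1, so 4^43 = 4^32 × 4^8 × 4^2 × 4^1 ≡ 16 × 16 × 16 × 4 (mod 21)
Multiplying step by step:
  16 × 16 = 256 ≡ 4 (mod 21)
  4 × 16 = 64 ≡ 1 (mod 21)
  1 × 4 = 4 ≡ 4 (mod 21)
Result: 4^43 ≡ 4 (mod 21)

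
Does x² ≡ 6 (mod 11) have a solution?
By Euler's criterion: 6^{5} ≡ 10 (mod 11). Since this equals -1 (≡ 10), 6 is not a QR.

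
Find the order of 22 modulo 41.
Powers of 22 mod 41: 22^1≡22, 22^2≡33, 22^3≡29, 22^4≡23, 22^5≡14, 22^6≡21, 22^7≡11, 22^8≡37, 22^9≡35, 22^10≡32, 22^11≡7, 22^12≡31, 22^13≡26, 22^14≡39, 22^15≡38, 22^16≡16, 22^17≡24, 22^18≡36, 22^19≡13, 22^20≡40, 22^21≡19, 22^22≡8, 22^23≡12, 22^24≡18, 22^25≡27, 22^26≡20, 22^27≡30, 22^28≡4, 22^29≡6, 22^30≡9, 22^31≡34, 22^32≡10, 22^33≡15, 22^34≡2, 22^35≡3, 22^36≡25, 22^37≡17, 22^38≡5, 22^39≡28, 22^40≡1. Order = 40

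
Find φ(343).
294

Prime factorization: 343 = 7^3
Using the formula φ(n) = n × Π(1 - 1/p) for each prime factor p:
φ(343) = 343 × (1 - 1/7)
φ(343) = 294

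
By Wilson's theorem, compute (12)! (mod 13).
By Wilson's theorem, (12)! ≡ -1 ≡ 12 (mod 13)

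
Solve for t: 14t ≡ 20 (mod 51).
16

Since gcd(14, 51) = 1 divides 20, a solution exists.
Multiply both sides by the inverse of 14 mod 51:
  14^(-1) mod 51 = 11
  x ≡ 11 × 20 ≡ 220 ≡ 16 (mod 51)
Verification: 14 × 16 = 224 = 4 × 51 + 20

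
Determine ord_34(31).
Powers of 31 mod 34: 31^1≡31, 31^2≡9, 31^3≡7, 31^4≡13, 31^5≡29, 31^6≡15, 31^7≡23, 31^8≡33, 31^9≡3, 31^10≡25, 31^11≡27, 31^12≡21, 31^13≡5, 31^14≡19, 31^15≡11, 31^16≡1. Order = 16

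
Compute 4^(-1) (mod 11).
4^(-1) ≡ 3 (mod 11). Verification: 4 × 3 = 12 ≡ 1 (mod 11)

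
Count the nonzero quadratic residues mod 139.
For prime 139, there are (p-1)/2 = (139-1)/2 = 69 quadratic residues (excluding 0).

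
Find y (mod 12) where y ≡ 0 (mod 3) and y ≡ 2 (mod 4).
M = 3 × 4 = 12. M₁ = 4, y₁ ≡ 1 (mod 3). M₂ = 3, y₂ ≡ 3 (mod 4). y = 0×4×1 + 2×3×3 ≡ 6 (mod 12)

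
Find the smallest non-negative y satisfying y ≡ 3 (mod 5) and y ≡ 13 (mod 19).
M = 5 × 19 = 95. M₁ = 19, y₁ ≡ 4 (mod 5). M₂ = 5, y₂ ≡ 4 (mod 19). y = 3×19×4 + 13×5×4 ≡ 13 (mod 95)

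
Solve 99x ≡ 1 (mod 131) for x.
99^(-1) ≡ 45 (mod 131). Verification: 99 × 45 = 4455 ≡ 1 (mod 131)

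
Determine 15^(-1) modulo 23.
15^(-1) ≡ 20 (mod 23). Verification: 15 × 20 = 300 ≡ 1 (mod 23)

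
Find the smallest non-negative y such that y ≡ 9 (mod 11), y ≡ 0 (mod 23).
207

Using the Chinese Remainder Theorem:
M = product of moduli = 253
For equation 1: M_1 = 23, 23 ≡ 1 (mod 11), inverse of 23 mod 11 is 1 (check: 1 × 1 = 1 ≡ 1 (mod 11))
For equation 2: M_2 = 11, 11 ≡ 11 (mod 23), inverse of 11 mod 23 is 21 (check: 11 × 21 = 231 ≡ 1 (mod 23))
Combine: y ≡ Σ r_i×M_i×(M_i⁻¹ mod m_i) = 9×23×1 + 0×11×21 = 207 + 0 = 207
207 mod 253 = 207
y ≡ 207 (mod 253)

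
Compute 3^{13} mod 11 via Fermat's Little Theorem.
5

By Fermat's Little Theorem, a^(p-1) ≡ 1 (mod p) for prime p and gcd(a, p) = 1
Here p = 11, so 3^10 ≡ 1 (mod 11)
We can reduce the exponent: 13 mod 10 = 3
So 3^13 ≡ 3^3 (mod 11)
Computing: 3^3 mod 11 = 5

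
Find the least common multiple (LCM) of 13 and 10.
130

First find GCD(13, 10) using the Euclidean algorithm:
13 = 1 × 10 + 3
10 = 3 × 3 + 1
3 = 3 × 1 + 0
GCD(13, 10) = 1

LCM formula: LCM(a, b) = (a × b) / GCD(a, b)
LCM(13, 10) = (13 × 10) / 1
LCM(13, 10) = 130 / 1
LCM(13, 10) = 130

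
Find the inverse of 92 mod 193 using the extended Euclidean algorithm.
Extended GCD: 92(-86) + 193(41) = 1. So 92^(-1) ≡ 107 ≡ 107 (mod 193). Verify: 92 × 107 = 9844 ≡ 1 (mod 193)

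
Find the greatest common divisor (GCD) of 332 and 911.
1

Using the Euclidean algorithm:
332 = 0 × 911 + 332
911 = 2 × 332 + 247
332 = 1 × 247 + 85
247 = 2 × 85 + 77
85 = 1 × 77 + 8
77 = 9 × 8 + 5
8 = 1 × 5 + 3
5 = 1 × 3 + 2
3 = 1 × 2 + 1
2 = 2 × 1 + 0

GCD(332, 911) = 1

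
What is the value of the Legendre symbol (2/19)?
(2/19) = 2^{9} mod 19 = -1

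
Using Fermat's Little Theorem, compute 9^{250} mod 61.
1

By Fermat's Little Theorem, a^(p-1) ≡ 1 (mod p) for prime p and gcd(a, p) = 1
Here p = 61, so 9^60 ≡ 1 (mod 61)
We can reduce the exponent: 250 mod 60 = 10
So 9^250 ≡ 9^10 (mod 61)
Computing: 9^10 mod 61 = 1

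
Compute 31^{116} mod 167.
88

Using successive squaring:
Binary expansion of 116: 1110100
Powers of 31 mod 167 (each is the square of the previous):
  31^1 ≡ 31 (mod 167)
  31^2 ≡ 31² = 961 ≡ 126 (mod 167)
  31^4 ≡ 126² = 15876 ≡ 11 (mod 167)
  31^8 ≡ 11² = 121 ≡ 121 (mod 167)
  31^16 ≡ 121² = 14641 ≡ 112 (mod 167)
  31^32 ≡ 112² = 12544 ≡ 19 (mod 167)
  31^64 ≡ 19² = 361 ≡ 27 (mod 167)
116 = 64 + 32 + 16 + 4, so 31^116 = 31^64 × 31^32 × 31^16 × 31^4 ≡ 27 × 19 × 112 × 11 (mod 167)
Multiplying step by step:
  27 × 19 = 513 ≡ 12 (mod 167)
  12 × 112 = 1344 ≡ 8 (mod 167)
  8 × 11 = 88 ≡ 88 (mod 167)
Result: 31^116 ≡ 88 (mod 167)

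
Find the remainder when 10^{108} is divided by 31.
By Fermat: 10^{30} ≡ 1 (mod 31). 108 = 3×30 + 18. So 10^{108} ≡ 10^{18} ≡ 8 (mod 31)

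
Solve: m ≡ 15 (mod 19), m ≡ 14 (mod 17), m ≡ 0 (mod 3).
M = 19 × 17 × 3 = 969. M₁ = 51, y₁ ≡ 3 (mod 19). M₂ = 57, y₂ ≡ 3 (mod 17). M₃ = 323, y₃ ≡ 2 (mod 3). m = 15×51×3 + 14×57×3 + 0×323×2 ≡ 813 (mod 969)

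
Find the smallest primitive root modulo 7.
p - 1 = 6 has prime divisors 2, 3. h is a primitive root mod 7 iff h^(6/q) ≢ 1 (mod 7) for each such q.
h = 2: 2^3 ≡ 1, 2^2 ≡ 4 (mod 7); 2^3 ≡ 1, so not a primitive root.
h = 3: 3^3 ≡ 6, 3^2 ≡ 2 (mod 7); none is 1, so 3 has order 6 and is a primitive root.
The smallest primitive root mod 7 is g = 3.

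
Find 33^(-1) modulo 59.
34

Using Extended Euclidean Algorithm:
gcd(33, 59) = 1
Bezout coefficients: 33 × -25 + 59 × 14 = 1
So 33 × -25 ≡ 1 (mod 59)
The inverse is -25 mod 59 = 34
Verification: 33 × 34 = 1122 = 19 × 59 + 1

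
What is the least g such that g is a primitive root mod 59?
p - 1 = 58 has prime divisors 2, 29. h is a primitive root mod 59 iff h^(58/q) ≢ 1 (mod 59) for each such q.
h = 2: 2^29 ≡ 58, 2^2 ≡ 4 (mod 59); none is 1, so 2 has order 58 and is a primitive root.
The smallest primitive root mod 59 is g = 2.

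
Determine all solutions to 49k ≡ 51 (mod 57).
15

Since gcd(49, 57) = 1 divides 51, a solution exists.
Multiply both sides by the inverse of 49 mod 57:
  49^(-1) mod 57 = 7
  x ≡ 7 × 51 ≡ 357 ≡ 15 (mod 57)
Verification: 49 × 15 = 735 = 12 × 57 + 51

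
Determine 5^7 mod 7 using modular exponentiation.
7 = 4 + 2 + 1 (binary 111). Repeated squaring mod 7: 5^1 ≡ 5; 5^2 ≡ 5² = 25 ≡ 4; 5^4 ≡ 4² = 16 ≡ 2. Multiply: 5^7 = 5^4 × 5^2 × 5^1 ≡ 2 × 4 × 5 (mod 7): 2 × 4 = 8 ≡ 1; 1 × 5 = 5 ≡ 5. So 5^7 ≡ 5 (mod 7).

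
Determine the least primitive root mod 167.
p - 1 = 166 has prime divisors 2, 83. h is a primitive root mod 167 iff h^(166/q) ≢ 1 (mod 167) for each such q.
h = 2: 2^83 ≡ 1, 2^2 ≡ 4 (mod 167); 2^83 ≡ 1, so not a primitive root.
h = 3: 3^83 ≡ 1, 3^2 ≡ 9 (mod 167); 3^83 ≡ 1, so not a primitive root.
h = 4: 4^83 ≡ 1, 4^2 ≡ 16 (mod 167); 4^83 ≡ 1, so not a primitive root.
h = 5: 5^83 ≡ 166, 5^2 ≡ 25 (mod 167); none is 1, so 5 has order 166 and is a primitive root.
The smallest primitive root mod 167 is g = 5.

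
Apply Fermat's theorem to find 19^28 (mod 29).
By Fermat's Little Theorem, 19^{28} ≡ 1 (mod 29) since 29 is prime and gcd(19, 29) = 1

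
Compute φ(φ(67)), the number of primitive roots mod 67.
Number of primitive roots mod 67 = φ(66) = 20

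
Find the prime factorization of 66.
2 × 3 × 11

Divide by primes starting from smallest:
66 ÷ 2 = 33
33 ÷ 3 = 11
11 ÷ 11 = 1

66 = 2 × 3 × 11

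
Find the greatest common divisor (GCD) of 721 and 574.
7

Using the Euclidean algorithm:
721 = 1 × 574 + 147
574 = 3 × 147 + 133
147 = 1 × 133 + 14
133 = 9 × 14 + 7
14 = 2 × 7 + 0

GCD(721, 574) = 7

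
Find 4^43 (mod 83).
Using repeated squaring. 43 = 32 + 8 + 2 + 1 (binary 101011). Repeated squaring mod 83: 4^1 ≡ 4; 4^2 ≡ 4² = 16 ≡ 16; 4^4 ≡ 16² = 256 ≡ 7; 4^8 ≡ 7² = 49 ≡ 49; 4^16 ≡ 49² = 2401 ≡ 77; 4^32 ≡ 77² = 5929 ≡ 36. Multiply: 4^43 = 4^32 × 4^8 × 4^2 × 4^1 ≡ 36 × 49 × 16 × 4 (mod 83): 36 × 49 = 1764 ≡ 21; 21 × 16 = 336 ≡ 4; 4 × 4 = 16 ≡ 16. So 4^43 ≡ 16 (mod 83).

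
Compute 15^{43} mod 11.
9

Using successive squaring:
Binary expansion of 43: 101011
Powers of 15 mod 11 (each is the square of the previous):
  15^1 ≡ 4 (mod 11)
  15^2 ≡ 4² = 16 ≡ 5 (mod 11)
  15^4 ≡ 5² = 25 ≡ 3 (mod 11)
  15^8 ≡ 3² = 9 ≡ 9 (mod 11)
  15^16 ≡ 9² = 81 ≡ 4 (mod 11)
  15^32 ≡ 4² = 16 ≡ 5 (mod 11)
43 = 32 + 8 + 2 + 1, so 15^43 = 15^32 × 15^8 × 15^2 × 15^1 ≡ 5 × 9 × 5 × 4 (mod 11)
Multiplying step by step:
  5 × 9 = 45 ≡ 1 (mod 11)
  1 × 5 = 5 ≡ 5 (mod 11)
  5 × 4 = 20 ≡ 9 (mod 11)
Result: 15^43 ≡ 9 (mod 11)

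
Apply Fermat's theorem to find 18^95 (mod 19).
By Fermat: 18^{18} ≡ 1 (mod 19). 95 = 5×18 + 5. So 18^{95} ≡ 18^{5} ≡ 18 (mod 19)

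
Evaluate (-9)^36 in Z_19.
Using Fermat: (-9)^{18} ≡ 1 (mod 19). 36 ≡ 0 (mod 18). So (-9)^{36} ≡ (-9)^{0} ≡ 1 (mod 19)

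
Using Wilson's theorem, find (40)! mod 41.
By Wilson's theorem, (40)! ≡ -1 ≡ 40 (mod 41)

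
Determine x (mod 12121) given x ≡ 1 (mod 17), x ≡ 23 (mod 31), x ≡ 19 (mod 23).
4642

Using the Chinese Remainder Theorem:
M = product of moduli = 12121
For equation 1: M_1 = 713, 713 ≡ 16 (mod 17), inverse of 713 mod 17 is 16 (check: 16 × 16 = 256 ≡ 1 (mod 17))
For equation 2: M_2 = 391, 391 ≡ 19 (mod 31), inverse of 391 mod 31 is 18 (check: 19 × 18 = 342 ≡ 1 (mod 31))
For equation 3: M_3 = 527, 527 ≡ 21 (mod 23), inverse of 527 mod 23 is 11 (check: 21 × 11 = 231 ≡ 1 (mod 23))
Combine: x ≡ Σ r_i×M_i×(M_i⁻¹ mod m_i) = 1×713×16 + 23×391×18 + 19×527×11 = 11408 + 161874 + 110143 = 283425
283425 mod 12121 = 4642
x ≡ 4642 (mod 12121)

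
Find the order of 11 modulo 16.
Powers of 11 mod 16: 11^1≡11, 11^2≡9, 11^3≡3, 11^4≡1. Order = 4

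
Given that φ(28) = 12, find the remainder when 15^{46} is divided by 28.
By Euler: 15^{12} ≡ 1 (mod 28) since gcd(15, 28) = 1. 46 = 3×12 + 10. So 15^{46} ≡ 15^{10} ≡ 1 (mod 28)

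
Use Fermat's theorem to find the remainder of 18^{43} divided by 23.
9

By Fermat's Little Theorem, a^(p-1) ≡ 1 (mod p) for prime p and gcd(a, p) = 1
Here p = 23, so 18^22 ≡ 1 (mod 23)
We can reduce the exponent: 43 mod 22 = 21
So 18^43 ≡ 18^21 (mod 23)
Computing: 18^21 mod 23 = 9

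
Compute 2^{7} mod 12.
8

Using successive squaring:
Binary expansion of 7: 111
Powers of 2 mod 12 (each is the square of the previous):
  2^1 ≡ 2 (mod 12)
  2^2 ≡ 2² = 4 ≡ 4 (mod 12)
  2^4 ≡ 4² = 16 ≡ 4 (mod 12)
7 = 4 + 2 + 1, so 2^7 = 2^4 × 2^2 × 2^1 ≡ 4 × 4 × 2 (mod 12)
Multiplying step by step:
  4 × 4 = 16 ≡ 4 (mod 12)
  4 × 2 = 8 ≡ 8 (mod 12)
Result: 2^7 ≡ 8 (mod 12)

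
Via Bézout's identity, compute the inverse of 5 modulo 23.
Extended GCD: 5(-9) + 23(2) = 1. So 5^(-1) ≡ 14 ≡ 14 (mod 23). Verify: 5 × 14 = 70 ≡ 1 (mod 23)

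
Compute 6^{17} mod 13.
2

Using successive squaring:
Binary expansion of 17: 10001
Powers of 6 mod 13 (each is the square of the previous):
  6^1 ≡ 6 (mod 13)
  6^2 ≡ 6² = 36 ≡ 10 (mod 13)
  6^4 ≡ 10² = 100 ≡ 9 (mod 13)
  6^8 ≡ 9² = 81 ≡ 3 (mod 13)
  6^16 ≡ 3² = 9 ≡ 9 (mod 13)
17 = 16 + 1, so 6^17 = 6^16 × 6^1 ≡ 9 × 6 (mod 13)
Multiplying step by step:
  9 × 6 = 54 ≡ 2 (mod 13)
Result: 6^17 ≡ 2 (mod 13)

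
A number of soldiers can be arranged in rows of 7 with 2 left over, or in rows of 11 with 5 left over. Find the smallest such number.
M = 7 × 11 = 77. M₁ = 11, y₁ ≡ 2 (mod 7). M₂ = 7, y₂ ≡ 8 (mod 11). x = 2×11×2 + 5×7×8 ≡ 16 (mod 77). The smallest positive such number is 16.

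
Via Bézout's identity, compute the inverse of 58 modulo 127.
Extended GCD: 58(46) + 127(-21) = 1. So 58^(-1) ≡ 46 ≡ 46 (mod 127). Verify: 58 × 46 = 2668 ≡ 1 (mod 127)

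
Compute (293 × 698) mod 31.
7

(293 × 698) = 204514
204514 mod 31 = 7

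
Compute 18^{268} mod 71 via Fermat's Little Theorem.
58

By Fermat's Little Theorem, a^(p-1) ≡ 1 (mod p) for prime p and gcd(a, p) = 1
Here p = 71, so 18^70 ≡ 1 (mod 71)
We can reduce the exponent: 268 mod 70 = 58
So 18^268 ≡ 18^58 (mod 71)
Computing: 18^58 mod 71 = 58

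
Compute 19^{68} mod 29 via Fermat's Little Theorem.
20

By Fermat's Little Theorem, a^(p-1) ≡ 1 (mod p) for prime p and gcd(a, p) = 1
Here p = 29, so 19^28 ≡ 1 (mod 29)
We can reduce the exponent: 68 mod 28 = 12
So 19^68 ≡ 19^12 (mod 29)
Computing: 19^12 mod 29 = 20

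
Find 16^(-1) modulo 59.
48

Using Extended Euclidean Algorithm:
gcd(16, 59) = 1
Bezout coefficients: 16 × -11 + 59 × 3 = 1
So 16 × -11 ≡ 1 (mod 59)
The inverse is -11 mod 59 = 48
Verification: 16 × 48 = 768 = 13 × 59 + 1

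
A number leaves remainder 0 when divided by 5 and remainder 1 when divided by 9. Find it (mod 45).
M = 5 × 9 = 45. M₁ = 9, y₁ ≡ 4 (mod 5). M₂ = 5, y₂ ≡ 2 (mod 9). t = 0×9×4 + 1×5×2 ≡ 10 (mod 45)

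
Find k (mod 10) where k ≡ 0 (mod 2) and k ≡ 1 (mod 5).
M = 2 × 5 = 10. M₁ = 5, y₁ ≡ 1 (mod 2). M₂ = 2, y₂ ≡ 3 (mod 5). k = 0×5×1 + 1×2×3 ≡ 6 (mod 10)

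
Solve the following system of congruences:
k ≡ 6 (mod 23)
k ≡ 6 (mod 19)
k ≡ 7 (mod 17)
4376

Using the Chinese Remainder Theorem:
M = product of moduli = 7429
For equation 1: M_1 = 323, 323 ≡ 1 (mod 23), inverse of 323 mod 23 is 1 (check: 1 × 1 = 1 ≡ 1 (mod 23))
For equation 2: M_2 = 391, 391 ≡ 11 (mod 19), inverse of 391 mod 19 is 7 (check: 11 × 7 = 77 ≡ 1 (mod 19))
For equation 3: M_3 = 437, 437 ≡ 12 (mod 17), inverse of 437 mod 17 is 10 (check: 12 × 10 = 120 ≡ 1 (mod 17))
Combine: k ≡ Σ r_i×M_i×(M_i⁻¹ mod m_i) = 6×323×1 + 6×391×7 + 7×437×10 = 1938 + 16422 + 30590 = 48950
48950 mod 7429 = 4376
k ≡ 4376 (mod 7429)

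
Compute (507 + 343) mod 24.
10

(507 + 343) = 850
850 mod 24 = 10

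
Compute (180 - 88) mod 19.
16

(180 - 88) = 92
92 mod 19 = 16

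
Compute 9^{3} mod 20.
9

Using successive squaring:
Binary expansion of 3: 11
Powers of 9 mod 20 (each is the square of the previous):
  9^1 ≡ 9 (mod 20)
  9^2 ≡ 9² = 81 ≡ 1 (mod 20)
3 = 2 + 1, so 9^3 = 9^2 × 9^1 ≡ 1 × 9 (mod 20)
Multiplying step by step:
  1 × 9 = 9 ≡ 9 (mod 20)
Result: 9^3 ≡ 9 (mod 20)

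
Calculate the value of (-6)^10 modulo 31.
(-6) ≡ 25 (mod 31). 10 = 8 + 2 (binary 1010). Repeated squaring mod 31: 25^1 ≡ 25; 25^2 ≡ 25² = 625 ≡ 5; 25^4 ≡ 5² = 25 ≡ 25; 25^8 ≡ 25² = 625 ≡ 5. Multiply: (-6)^10 ≡ 25^8 × 25^2 ≡ 5 × 5 (mod 31): 5 × 5 = 25 ≡ 25. So (-6)^10 ≡ 25 (mod 31).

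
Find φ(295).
232

Prime factorization: 295 = 5 × 59
Using the formula φ(n) = n × Π(1 - 1/p) for each prime factor p:
φ(295) = 295 × (1 - 1/5) × (1 - 1/59)
φ(295) = 232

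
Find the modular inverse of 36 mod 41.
36^(-1) ≡ 8 (mod 41). Verification: 36 × 8 = 288 ≡ 1 (mod 41)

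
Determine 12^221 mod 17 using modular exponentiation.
Using Fermat: 12^{16} ≡ 1 (mod 17). 221 ≡ 13 (mod 16). So 12^{221} ≡ 12^{13} ≡ 14 (mod 17)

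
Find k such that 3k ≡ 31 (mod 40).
37

Since gcd(3, 40) = 1 divides 31, a solution exists.
Multiply both sides by the inverse of 3 mod 40:
  3^(-1) mod 40 = 27
  x ≡ 27 × 31 ≡ 837 ≡ 37 (mod 40)
Verification: 3 × 37 = 111 = 2 × 40 + 31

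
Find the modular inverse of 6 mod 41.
6^(-1) ≡ 7 (mod 41). Verification: 6 × 7 = 42 ≡ 1 (mod 41)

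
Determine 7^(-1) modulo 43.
7^(-1) ≡ 37 (mod 43). Verification: 7 × 37 = 259 ≡ 1 (mod 43)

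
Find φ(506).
220

Prime factorization: 506 = 2 × 11 × 23
Using the formula φ(n) = n × Π(1 - 1/p) for each prime factor p:
φ(506) = 506 × (1 - 1/2) × (1 - 1/11) × (1 - 1/23)
φ(506) = 220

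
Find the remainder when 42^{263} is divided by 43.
By Fermat: 42^{42} ≡ 1 (mod 43). 263 = 6×42 + 11. So 42^{263} ≡ 42^{11} ≡ 42 (mod 43)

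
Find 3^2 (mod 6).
2 = 2 (binary 10). Repeated squaring mod 6: 3^1 ≡ 3; 3^2 ≡ 3² = 9 ≡ 3. So 3^2 ≡ 3 (mod 6).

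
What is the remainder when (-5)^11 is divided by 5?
Using repeated squaring. (-5) ≡ 0 (mod 5). 11 = 8 + 2 + 1 (binary 1011). Repeated squaring mod 5: 0^1 ≡ 0; 0^2 ≡ 0² = 0 ≡ 0; 0^4 ≡ 0² = 0 ≡ 0; 0^8 ≡ 0² = 0 ≡ 0. Multiply: (-5)^11 ≡ 0^8 × 0^2 × 0^1 ≡ 0 × 0 × 0 (mod 5): 0 × 0 = 0 ≡ 0; 0 × 0 = 0 ≡ 0. So (-5)^11 ≡ 0 (mod 5).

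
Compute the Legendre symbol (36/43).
(36/43) = 36^{21} mod 43 = 1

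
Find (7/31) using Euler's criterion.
(7/31) = 7^{15} mod 31 = 1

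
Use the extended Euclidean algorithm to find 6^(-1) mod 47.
Extended GCD: 6(8) + 47(-1) = 1. So 6^(-1) ≡ 8 ≡ 8 (mod 47). Verify: 6 × 8 = 48 ≡ 1 (mod 47)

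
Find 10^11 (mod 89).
Using repeated squaring. 11 = 8 + 2 + 1 (binary 1011). Repeated squaring mod 89: 10^1 ≡ 10; 10^2 ≡ 10² = 100 ≡ 11; 10^4 ≡ 11² = 121 ≡ 32; 10^8 ≡ 32² = 1024 ≡ 45. Multiply: 10^11 = 10^8 × 10^2 × 10^1 ≡ 45 × 11 × 10 (mod 89): 45 × 11 = 495 ≡ 50; 50 × 10 = 500 ≡ 55. So 10^11 ≡ 55 (mod 89).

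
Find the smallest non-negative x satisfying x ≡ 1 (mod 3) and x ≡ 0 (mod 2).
M = 3 × 2 = 6. M₁ = 2, y₁ ≡ 2 (mod 3). M₂ = 3, y₂ ≡ 1 (mod 2). x = 1×2×2 + 0×3×1 ≡ 4 (mod 6)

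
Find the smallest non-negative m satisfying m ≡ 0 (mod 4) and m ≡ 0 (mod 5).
M = 4 × 5 = 20. M₁ = 5, y₁ ≡ 1 (mod 4). M₂ = 4, y₂ ≡ 4 (mod 5). m = 0×5×1 + 0×4×4 ≡ 0 (mod 20)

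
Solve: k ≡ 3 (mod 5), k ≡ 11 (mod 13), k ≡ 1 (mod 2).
M = 5 × 13 × 2 = 130. M₁ = 26, y₁ ≡ 1 (mod 5). M₂ = 10, y₂ ≡ 4 (mod 13). M₃ = 65, y₃ ≡ 1 (mod 2). k = 3×26×1 + 11×10×4 + 1×65×1 ≡ 63 (mod 130)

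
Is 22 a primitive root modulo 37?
p - 1 = 36 has prime divisors 2, 3. Check 22^(36/q) mod 37 for each: 22^(36/2) = 22^18 ≡ 36, 22^(36/3) = 22^12 ≡ 26 (mod 37). None of these is 1, so 22 has order 36 = φ(37), so it is a primitive root mod 37.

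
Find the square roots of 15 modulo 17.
The square roots of 15 mod 17 are 7 and 10. Verify: 7² = 49 ≡ 15 (mod 17)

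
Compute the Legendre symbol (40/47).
(40/47) = 40^{23} mod 47 = -1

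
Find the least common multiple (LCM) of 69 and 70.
4830

First find GCD(69, 70) using the Euclidean algorithm:
69 = 0 × 70 + 69
70 = 1 × 69 + 1
69 = 69 × 1 + 0
GCD(69, 70) = 1

LCM formula: LCM(a, b) = (a × b) / GCD(a, b)
LCM(69, 70) = (69 × 70) / 1
LCM(69, 70) = 4830 / 1
LCM(69, 70) = 4830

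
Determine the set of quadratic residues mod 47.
QRs mod 47: {1, 2, 3, 4, 6, 7, 8, 9, 12, 14, 16, 17, 18, 21, 24, 25, 27, 28, 32, 34, 36, 37, 42}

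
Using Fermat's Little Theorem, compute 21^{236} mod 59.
17

By Fermat's Little Theorem, a^(p-1) ≡ 1 (mod p) for prime p and gcd(a, p) = 1
Here p = 59, so 21^58 ≡ 1 (mod 59)
We can reduce the exponent: 236 mod 58 = 4
So 21^236 ≡ 21^4 (mod 59)
Computing: 21^4 mod 59 = 17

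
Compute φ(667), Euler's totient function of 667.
616

Prime factorization: 667 = 23 × 29
Using the formula φ(n) = n × Π(1 - 1/p) for each prime factor p:
φ(667) = 667 × (1 - 1/23) × (1 - 1/29)
φ(667) = 616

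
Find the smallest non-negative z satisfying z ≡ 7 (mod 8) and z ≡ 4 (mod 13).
M = 8 × 13 = 104. M₁ = 13, y₁ ≡ 5 (mod 8). M₂ = 8, y₂ ≡ 5 (mod 13). z = 7×13×5 + 4×8×5 ≡ 95 (mod 104)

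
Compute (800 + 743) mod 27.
4

(800 + 743) = 1543
1543 mod 27 = 4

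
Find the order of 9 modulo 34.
Powers of 9 mod 34: 9^1≡9, 9^2≡13, 9^3≡15, 9^4≡33, 9^5≡25, 9^6≡21, 9^7≡19, 9^8≡1. Order = 8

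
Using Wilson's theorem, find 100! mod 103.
(102)! = (100)! × (101) × (102) ≡ -1 (mod 103). So (100)! ≡ -1 × [(102)(101)]^(-1) ≡ 51 (mod 103)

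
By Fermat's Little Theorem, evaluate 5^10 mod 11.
By Fermat's Little Theorem, 5^{10} ≡ 1 (mod 11) since 11 is prime and gcd(5, 11) = 1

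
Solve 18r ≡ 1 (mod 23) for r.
18^(-1) ≡ 9 (mod 23). Verification: 18 × 9 = 162 ≡ 1 (mod 23)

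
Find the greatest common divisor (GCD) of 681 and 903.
3

Using the Euclidean algorithm:
681 = 0 × 903 + 681
903 = 1 × 681 + 222
681 = 3 × 222 + 15
222 = 14 × 15 + 12
15 = 1 × 12 + 3
12 = 4 × 3 + 0

GCD(681, 903) = 3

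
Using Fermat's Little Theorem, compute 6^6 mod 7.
By Fermat's Little Theorem, 6^{6} ≡ 1 (mod 7) since 7 is prime and gcd(6, 7) = 1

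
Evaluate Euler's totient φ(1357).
1276

Prime factorization: 1357 = 23 × 59
Using the formula φ(n) = n × Π(1 - 1/p) for each prime factor p:
φ(1357) = 1357 × (1 - 1/23) × (1 - 1/59)
φ(1357) = 1276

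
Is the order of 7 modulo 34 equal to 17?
No, the actual order is 16, not 17.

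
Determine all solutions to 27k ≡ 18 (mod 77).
52

Since gcd(27, 77) = 1 divides 18, a solution exists.
Multiply both sides by the inverse of 27 mod 77:
  27^(-1) mod 77 = 20
  x ≡ 20 × 18 ≡ 360 ≡ 52 (mod 77)
Verification: 27 × 52 = 1404 = 18 × 77 + 18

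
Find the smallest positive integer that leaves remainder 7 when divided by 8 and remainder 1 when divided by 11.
M = 8 × 11 = 88. M₁ = 11, y₁ ≡ 3 (mod 8). M₂ = 8, y₂ ≡ 7 (mod 11). n = 7×11×3 + 1×8×7 ≡ 23 (mod 88). The smallest positive such number is 23.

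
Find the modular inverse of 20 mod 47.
20^(-1) ≡ 40 (mod 47). Verification: 20 × 40 = 800 ≡ 1 (mod 47)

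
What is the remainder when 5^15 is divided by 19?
Using repeated squaring. 15 = 8 + 4 + 2 + 1 (binary 1111). Repeated squaring mod 19: 5^1 ≡ 5; 5^2 ≡ 5² = 25 ≡ 6; 5^4 ≡ 6² = 36 ≡ 17; 5^8 ≡ 17² = 289 ≡ 4. Multiply: 5^15 = 5^8 × 5^4 × 5^2 × 5^1 ≡ 4 × 17 × 6 × 5 (mod 19): 4 × 17 = 68 ≡ 11; 11 × 6 = 66 ≡ 9; 9 × 5 = 45 ≡ 7. So 5^15 ≡ 7 (mod 19).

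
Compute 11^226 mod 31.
Using Fermat: 11^{30} ≡ 1 (mod 31). 226 ≡ 16 (mod 30). So 11^{226} ≡ 11^{16} ≡ 20 (mod 31)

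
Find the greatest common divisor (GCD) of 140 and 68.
4

Using the Euclidean algorithm:
140 = 2 × 68 + 4
68 = 17 × 4 + 0

GCD(140, 68) = 4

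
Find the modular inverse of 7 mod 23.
7^(-1) ≡ 10 (mod 23). Verification: 7 × 10 = 70 ≡ 1 (mod 23)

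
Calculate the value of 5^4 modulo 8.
4 = 4 (binary 100). Repeated squaring mod 8: 5^1 ≡ 5; 5^2 ≡ 5² = 25 ≡ 1; 5^4 ≡ 1² = 1 ≡ 1. So 5^4 ≡ 1 (mod 8).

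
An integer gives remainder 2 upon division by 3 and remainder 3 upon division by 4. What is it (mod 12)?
M = 3 × 4 = 12. M₁ = 4, y₁ ≡ 1 (mod 3). M₂ = 3, y₂ ≡ 3 (mod 4). y = 2×4×1 + 3×3×3 ≡ 11 (mod 12). The smallest positive such number is 11.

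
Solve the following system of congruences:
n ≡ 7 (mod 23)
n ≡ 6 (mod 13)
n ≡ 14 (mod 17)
4400

Using the Chinese Remainder Theorem:
M = product of moduli = 5083
For equation 1: M_1 = 221, 221 ≡ 14 (mod 23), inverse of 221 mod 23 is 5 (check: 14 × 5 = 70 ≡ 1 (mod 23))
For equation 2: M_2 = 391, 391 ≡ 1 (mod 13), inverse of 391 mod 13 is 1 (check: 1 × 1 = 1 ≡ 1 (mod 13))
For equation 3: M_3 = 299, 299 ≡ 10 (mod 17), inverse of 299 mod 17 is 12 (check: 10 × 12 = 120 ≡ 1 (mod 17))
Combine: n ≡ Σ r_i×M_i×(M_i⁻¹ mod m_i) = 7×221×5 + 6×391×1 + 14×299×12 = 7735 + 2346 + 50232 = 60313
60313 mod 5083 = 4400
n ≡ 4400 (mod 5083)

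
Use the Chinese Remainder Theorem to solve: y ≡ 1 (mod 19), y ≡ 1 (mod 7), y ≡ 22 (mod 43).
2129

Using the Chinese Remainder Theorem:
M = product of moduli = 5719
For equation 1: M_1 = 301, 301 ≡ 16 (mod 19), inverse of 301 mod 19 is 6 (check: 16 × 6 = 96 ≡ 1 (mod 19))
For equation 2: M_2 = 817, 817 ≡ 5 (mod 7), inverse of 817 mod 7 is 3 (check: 5 × 3 = 15 ≡ 1 (mod 7))
For equation 3: M_3 = 133, 133 ≡ 4 (mod 43), inverse of 133 mod 43 is 11 (check: 4 × 11 = 44 ≡ 1 (mod 43))
Combine: y ≡ Σ r_i×M_i×(M_i⁻¹ mod m_i) = 1×301×6 + 1×817×3 + 22×133×11 = 1806 + 2451 + 32186 = 36443
36443 mod 5719 = 2129
y ≡ 2129 (mod 5719)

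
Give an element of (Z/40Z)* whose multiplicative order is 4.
23 has order 4 mod 40 since 23^{4} ≡ 1 (mod 40) and no smaller power works.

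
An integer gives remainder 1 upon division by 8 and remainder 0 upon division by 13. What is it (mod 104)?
M = 8 × 13 = 104. M₁ = 13, y₁ ≡ 5 (mod 8). M₂ = 8, y₂ ≡ 5 (mod 13). r = 1×13×5 + 0×8×5 ≡ 65 (mod 104). The smallest positive such number is 65.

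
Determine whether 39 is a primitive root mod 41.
p - 1 = 40 has prime divisors 2, 5. Check 39^(40/q) mod 41 for each: 39^(40/2) = 39^20 ≡ 1, 39^(40/5) = 39^8 ≡ 10 (mod 41). Since 39^20 ≡ 1 (mod 41), the order of 39 divides 20 (in fact the order is 20) ≠ 40, so it is not a primitive root.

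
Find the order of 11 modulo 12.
Powers of 11 mod 12: 11^1≡11, 11^2≡1. Order = 2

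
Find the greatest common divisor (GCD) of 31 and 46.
1

Using the Euclidean algorithm:
31 = 0 × 46 + 31
46 = 1 × 31 + 15
31 = 2 × 15 + 1
15 = 15 × 1 + 0

GCD(31, 46) = 1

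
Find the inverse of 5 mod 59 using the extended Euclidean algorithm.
Extended GCD: 5(12) + 59(-1) = 1. So 5^(-1) ≡ 12 ≡ 12 (mod 59). Verify: 5 × 12 = 60 ≡ 1 (mod 59)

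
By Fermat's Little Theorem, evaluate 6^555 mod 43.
By Fermat: 6^{42} ≡ 1 (mod 43). 555 ≡ 9 (mod 42). So 6^{555} ≡ 6^{9} ≡ 1 (mod 43)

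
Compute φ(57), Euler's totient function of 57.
36

Prime factorization: 57 = 3 × 19
Using the formula φ(n) = n × Π(1 - 1/p) for each prime factor p:
φ(57) = 57 × (1 - 1/3) × (1 - 1/19)
φ(57) = 36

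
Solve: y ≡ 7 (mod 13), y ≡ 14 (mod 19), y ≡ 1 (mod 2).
M = 13 × 19 × 2 = 494. M₁ = 38, y₁ ≡ 12 (mod 13). M₂ = 26, y₂ ≡ 11 (mod 19). M₃ = 247, y₃ ≡ 1 (mod 2). y = 7×38×12 + 14×26×11 + 1×247×1 ≡ 33 (mod 494)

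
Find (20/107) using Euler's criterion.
(20/107) = 20^{53} mod 107 = -1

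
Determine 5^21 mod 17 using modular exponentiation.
Using Fermat: 5^{16} ≡ 1 (mod 17). 21 ≡ 5 (mod 16). So 5^{21} ≡ 5^{5} ≡ 14 (mod 17)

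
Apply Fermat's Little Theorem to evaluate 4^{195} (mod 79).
1

By Fermat's Little Theorem, a^(p-1) ≡ 1 (mod p) for prime p and gcd(a, p) = 1
Here p = 79, so 4^78 ≡ 1 (mod 79)
We can reduce the exponent: 195 mod 78 = 39
So 4^195 ≡ 4^39 (mod 79)
Computing: 4^39 mod 79 = 1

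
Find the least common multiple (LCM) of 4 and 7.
28

First find GCD(4, 7) using the Euclidean algorithm:
4 = 0 × 7 + 4
7 = 1 × 4 + 3
4 = 1 × 3 + 1
3 = 3 × 1 + 0
GCD(4, 7) = 1

LCM formula: LCM(a, b) = (a × b) / GCD(a, b)
LCM(4, 7) = (4 × 7) / 1
LCM(4, 7) = 28 / 1
LCM(4, 7) = 28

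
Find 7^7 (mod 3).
7 ≡ 1 (mod 3). 7 = 4 + 2 + 1 (binary 111). Repeated squaring mod 3: 1^1 ≡ 1; 1^2 ≡ 1² = 1 ≡ 1; 1^4 ≡ 1² = 1 ≡ 1. Multiply: 7^7 ≡ 1^4 × 1^2 × 1^1 ≡ 1 × 1 × 1 (mod 3): 1 × 1 = 1 ≡ 1; 1 × 1 = 1 ≡ 1. So 7^7 ≡ 1 (mod 3).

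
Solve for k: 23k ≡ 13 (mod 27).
17

Since gcd(23, 27) = 1 divides 13, a solution exists.
Multiply both sides by the inverse of 23 mod 27:
  23^(-1) mod 27 = 20
  x ≡ 20 × 13 ≡ 260 ≡ 17 (mod 27)
Verification: 23 × 17 = 391 = 14 × 27 + 13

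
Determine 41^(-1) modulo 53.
41^(-1) ≡ 22 (mod 53). Verification: 41 × 22 = 902 ≡ 1 (mod 53)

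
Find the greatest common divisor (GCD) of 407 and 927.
1

Using the Euclidean algorithm:
407 = 0 × 927 + 407
927 = 2 × 407 + 113
407 = 3 × 113 + 68
113 = 1 × 68 + 45
68 = 1 × 45 + 23
45 = 1 × 23 + 22
23 = 1 × 22 + 1
22 = 22 × 1 + 0

GCD(407, 927) = 1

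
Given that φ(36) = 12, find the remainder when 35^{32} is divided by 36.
By Euler: 35^{12} ≡ 1 (mod 36) since gcd(35, 36) = 1. 32 = 2×12 + 8. So 35^{32} ≡ 35^{8} ≡ 1 (mod 36)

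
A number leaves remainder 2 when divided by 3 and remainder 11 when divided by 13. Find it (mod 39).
M = 3 × 13 = 39. M₁ = 13, y₁ ≡ 1 (mod 3). M₂ = 3, y₂ ≡ 9 (mod 13). n = 2×13×1 + 11×3×9 ≡ 11 (mod 39)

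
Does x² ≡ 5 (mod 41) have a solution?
By Euler's criterion: 5^{20} ≡ 1 (mod 41). Since this equals 1, 5 is a QR.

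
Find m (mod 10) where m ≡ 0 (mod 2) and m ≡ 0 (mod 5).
M = 2 × 5 = 10. M₁ = 5, y₁ ≡ 1 (mod 2). M₂ = 2, y₂ ≡ 3 (mod 5). m = 0×5×1 + 0×2×3 ≡ 0 (mod 10)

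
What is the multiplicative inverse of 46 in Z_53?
46^(-1) ≡ 15 (mod 53). Verification: 46 × 15 = 690 ≡ 1 (mod 53)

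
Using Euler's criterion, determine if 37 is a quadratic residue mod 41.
By Euler's criterion: 37^{20} ≡ 1 (mod 41). Since this equals 1, 37 is a QR.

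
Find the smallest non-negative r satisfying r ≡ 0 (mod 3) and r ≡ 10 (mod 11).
M = 3 × 11 = 33. M₁ = 11, y₁ ≡ 2 (mod 3). M₂ = 3, y₂ ≡ 4 (mod 11). r = 0×11×2 + 10×3×4 ≡ 21 (mod 33)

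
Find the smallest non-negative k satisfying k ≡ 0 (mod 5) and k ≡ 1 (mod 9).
M = 5 × 9 = 45. M₁ = 9, y₁ ≡ 4 (mod 5). M₂ = 5, y₂ ≡ 2 (mod 9). k = 0×9×4 + 1×5×2 ≡ 10 (mod 45)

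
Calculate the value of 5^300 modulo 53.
Using Fermat: 5^{52} ≡ 1 (mod 53). 300 ≡ 40 (mod 52). So 5^{300} ≡ 5^{40} ≡ 44 (mod 53)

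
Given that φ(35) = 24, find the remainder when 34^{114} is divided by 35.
By Euler: 34^{24} ≡ 1 (mod 35) since gcd(34, 35) = 1. 114 = 4×24 + 18. So 34^{114} ≡ 34^{18} ≡ 1 (mod 35)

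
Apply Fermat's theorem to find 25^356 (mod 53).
By Fermat: 25^{52} ≡ 1 (mod 53). 356 = 6×52 + 44. So 25^{356} ≡ 25^{44} ≡ 49 (mod 53)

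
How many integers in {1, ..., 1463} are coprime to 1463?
1080

Prime factorization: 1463 = 7 × 11 × 19
Using the formula φ(n) = n × Π(1 - 1/p) for each prime factor p:
φ(1463) = 1463 × (1 - 1/7) × (1 - 1/11) × (1 - 1/19)
φ(1463) = 1080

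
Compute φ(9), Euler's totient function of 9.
6

Prime factorization: 9 = 3^2
Using the formula φ(n) = n × Π(1 - 1/p) for each prime factor p:
φ(9) = 9 × (1 - 1/3)
φ(9) = 6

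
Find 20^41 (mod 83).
Using repeated squaring. 41 = 32 + 8 + 1 (binary 101001). Repeated squaring mod 83: 20^1 ≡ 20; 20^2 ≡ 20² = 400 ≡ 68; 20^4 ≡ 68² = 4624 ≡ 59; 20^8 ≡ 59² = 3481 ≡ 78; 20^16 ≡ 78² = 6084 ≡ 25; 20^32 ≡ 25² = 625 ≡ 44. Multiply: 20^41 = 20^32 × 20^8 × 20^1 ≡ 44 × 78 × 20 (mod 83): 44 × 78 = 3432 ≡ 29; 29 × 20 = 580 ≡ 82. So 20^41 ≡ 82 (mod 83).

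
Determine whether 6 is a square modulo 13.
By Euler's criterion: 6^{6} ≡ 12 (mod 13). Since this equals -1 (≡ 12), 6 is not a QR.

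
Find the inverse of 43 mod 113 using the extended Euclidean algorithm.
Extended GCD: 43(-21) + 113(8) = 1. So 43^(-1) ≡ 92 ≡ 92 (mod 113). Verify: 43 × 92 = 3956 ≡ 1 (mod 113)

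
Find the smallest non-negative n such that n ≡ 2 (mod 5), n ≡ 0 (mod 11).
22

Using the Chinese Remainder Theorem:
M = product of moduli = 55
For equation 1: M_1 = 11, 11 ≡ 1 (mod 5), inverse of 11 mod 5 is 1 (check: 1 × 1 = 1 ≡ 1 (mod 5))
For equation 2: M_2 = 5, 5 ≡ 5 (mod 11), inverse of 5 mod 11 is 9 (check: 5 × 9 = 45 ≡ 1 (mod 11))
Combine: n ≡ Σ r_i×M_i×(M_i⁻¹ mod m_i) = 2×11×1 + 0×5×9 = 22 + 0 = 22
22 mod 55 = 22
n ≡ 22 (mod 55)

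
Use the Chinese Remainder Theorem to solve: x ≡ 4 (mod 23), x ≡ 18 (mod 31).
142

Using the Chinese Remainder Theorem:
M = product of moduli = 713
For equation 1: M_1 = 31, 31 ≡ 8 (mod 23), inverse of 31 mod 23 is 3 (check: 8 × 3 = 24 ≡ 1 (mod 23))
For equation 2: M_2 = 23, 23 ≡ 23 (mod 31), inverse of 23 mod 31 is 27 (check: 23 × 27 = 621 ≡ 1 (mod 31))
Combine: x ≡ Σ r_i×M_i×(M_i⁻¹ mod m_i) = 4×31×3 + 18×23×27 = 372 + 11178 = 11550
11550 mod 713 = 142
x ≡ 142 (mod 713)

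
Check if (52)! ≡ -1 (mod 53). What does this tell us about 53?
(52)! mod 53 = 52. Since this equals -1 (mod 53), Wilson confirms 53 is prime.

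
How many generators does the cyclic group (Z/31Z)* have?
8

The number of primitive roots modulo p is φ(p-1) = φ(30)
φ(30) = 8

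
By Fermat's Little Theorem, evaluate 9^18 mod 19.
By Fermat's Little Theorem, 9^{18} ≡ 1 (mod 19) since 19 is prime and gcd(9, 19) = 1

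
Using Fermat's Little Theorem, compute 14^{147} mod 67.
25

By Fermat's Little Theorem, a^(p-1) ≡ 1 (mod p) for prime p and gcd(a, p) = 1
Here p = 67, so 14^66 ≡ 1 (mod 67)
We can reduce the exponent: 147 mod 66 = 15
So 14^147 ≡ 14^15 (mod 67)
Computing: 14^15 mod 67 = 25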